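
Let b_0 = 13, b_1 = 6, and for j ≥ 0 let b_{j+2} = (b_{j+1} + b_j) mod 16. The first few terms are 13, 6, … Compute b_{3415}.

Listing terms: b_0 = 13, b_1 = 6, b_2 = 3, b_3 = 9, b_4 = 12, b_5 = 5, b_6 = 1, b_7 = 6, b_8 = 7, b_9 = 13, b_{10} = 4, b_{11} = 1, b_{12} = 5, b_{13} = 6, b_{14} = 11, b_{15} = 1, b_{16} = 12, b_{17} = 13, b_{18} = 9, b_{19} = 6, b_{20} = 15, b_{21} = 5, b_{22} = 4, b_{23} = 9, b_{24} = 13, b_{25} = 6.
Since (b_{24}, b_{25}) = (b_0, b_1) = (13, 6) (two consecutive terms determine the rest), the sequence is periodic with period 24.
So b_{3415} = b_{0 + ((3415-0) mod 24)} = b_7 = 6.

6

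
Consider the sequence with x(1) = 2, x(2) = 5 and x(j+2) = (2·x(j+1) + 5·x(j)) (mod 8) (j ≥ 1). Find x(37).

Computing terms: x(1) = 2, x(2) = 5, x(3) = 4, x(4) = 1, x(5) = 6, x(6) = 1, x(7) = 0, x(8) = 5, x(9) = 2, x(10) = 5.
Since (x(9), x(10)) = (x(1), x(2)) = (2, 5) (two consecutive terms determine the rest), the sequence is periodic with period 8.
So x(37) = x(1 + ((37-1) mod 8)) = x(5) = 6.

6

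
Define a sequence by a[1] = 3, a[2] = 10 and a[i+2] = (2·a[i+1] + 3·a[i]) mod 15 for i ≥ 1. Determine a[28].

13

Listing terms: a[1] = 3; a[2] = 10; a[3] = 14; a[4] = 13; a[5] = 8; a[6] = 10; a[7] = 14.
Since (a[6], a[7]) = (a[2], a[3]) = (10, 14) (two consecutive terms determine the rest), the sequence is eventually periodic: after a pre-period of length 1 it cycles with period 4.
For i ≥ 2, a[i] depends only on (i - 2) mod 4. (28 - 2) mod 4 = 2, so a[28] = a[4] = 13.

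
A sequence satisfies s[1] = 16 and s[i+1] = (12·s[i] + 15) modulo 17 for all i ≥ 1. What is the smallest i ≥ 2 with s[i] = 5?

s[1] = 16, s[2] = 3, s[3] = 0, s[4] = 15, s[5] = 8, s[6] = 9, s[7] = 4, s[8] = 12, s[9] = 6, s[10] = 2, s[11] = 5, s[12] = 7, s[13] = 14, s[14] = 13, s[15] = 1, s[16] = 10, s[17] = 16.
The sequence repeats with period 16.
The value 5 first appears (with i ≥ 2) at s[11].

11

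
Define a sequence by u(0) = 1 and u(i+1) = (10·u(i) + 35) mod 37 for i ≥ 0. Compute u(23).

4

We have u(0) = 1; u(1) = 8; u(2) = 4; u(3) = 1.
The sequence repeats with period 3.
So u(23) = u(0 + ((23-0) mod 3)) = u(2) = 4.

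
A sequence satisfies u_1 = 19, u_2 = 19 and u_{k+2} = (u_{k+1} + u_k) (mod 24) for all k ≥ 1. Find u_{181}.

We have u_1 = 19, u_2 = 19, u_3 = 14, u_4 = 9, u_5 = 23, u_6 = 8, u_7 = 7, u_8 = 15, u_9 = 22, u_{10} = 13, u_{11} = 11, u_{12} = 0, u_{13} = 11, u_{14} = 11, u_{15} = 22, u_{16} = 9, u_{17} = 7, u_{18} = 16, u_{19} = 23, u_{20} = 15, u_{21} = 14, u_{22} = 5, u_{23} = 19, u_{24} = 0, u_{25} = 19, u_{26} = 19.
Since (u_{25}, u_{26}) = (u_1, u_2) = (19, 19) (two consecutive terms determine the rest), the sequence is periodic with period 24.
So u_{181} = u_{1 + ((181-1) mod 24)} = u_{13} = 11.

11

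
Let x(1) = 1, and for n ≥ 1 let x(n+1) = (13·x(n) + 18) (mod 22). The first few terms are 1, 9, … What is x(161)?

1

Computing terms: x(1) = 1, x(2) = 9, x(3) = 3, x(4) = 13, x(5) = 11, x(6) = 7, x(7) = 21, x(8) = 5, x(9) = 17, x(10) = 19, x(11) = 1.
The sequence repeats with period 10.
(161 - 1) mod 10 = 0, so x(161) = x(1) = 1.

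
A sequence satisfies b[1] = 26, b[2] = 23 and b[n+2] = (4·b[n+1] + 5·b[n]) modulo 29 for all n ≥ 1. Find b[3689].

22

Listing terms: b[1] = 26, b[2] = 23, b[3] = 19, b[4] = 17, b[5] = 18, b[6] = 12, b[7] = 22, b[8] = 3, b[9] = 6, b[10] = 10, b[11] = 12, b[12] = 11, b[13] = 17, b[14] = 7, b[15] = 26, b[16] = 23.
Since (b[15], b[16]) = (b[1], b[2]) = (26, 23) (two consecutive terms determine the rest), the sequence is periodic with period 14.
So b[3689] = b[1 + ((3689-1) mod 14)] = b[7] = 22.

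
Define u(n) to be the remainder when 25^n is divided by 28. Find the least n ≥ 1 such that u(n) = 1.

3

u(0) = 1; u(1) = 25; u(2) = 9; u(3) = 1.
Since u(3) = u(0) = 1, the sequence is periodic with period 3.
The value 1 next appears (with n ≥ 1) at u(3).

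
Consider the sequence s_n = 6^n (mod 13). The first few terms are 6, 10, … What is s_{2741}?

s_1 = 6,  s_2 = 10,  s_3 = 8,  s_4 = 9,  s_5 = 2,  s_6 = 12,  s_7 = 7,  s_8 = 3,  s_9 = 5,  s_{10} = 4,  s_{11} = 11,  s_{12} = 1,  s_{13} = 6.
Since s_{13} = s_1 = 6, the sequence is periodic with period 12.
(2741 - 1) mod 12 = 4, so s_{2741} = s_5 = 2.

2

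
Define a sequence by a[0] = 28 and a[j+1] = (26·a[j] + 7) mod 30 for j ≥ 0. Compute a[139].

We have a[0] = 28; a[1] = 15; a[2] = 7; a[3] = 9; a[4] = 1; a[5] = 3; a[6] = 25; a[7] = 27; a[8] = 19; a[9] = 21; a[10] = 13; a[11] = 15.
Since a[11] = a[1] = 15, the sequence is eventually periodic: after a pre-period of length 1 it cycles with period 10.
For j ≥ 1, a[j] depends only on (j - 1) mod 10. (139 - 1) mod 10 = 8, so a[139] = a[9] = 21.

21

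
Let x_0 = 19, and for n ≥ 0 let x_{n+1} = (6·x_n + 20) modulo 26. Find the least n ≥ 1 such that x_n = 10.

Computing terms: x_0 = 19,  x_1 = 4,  x_2 = 18,  x_3 = 24,  x_4 = 8,  x_5 = 16,  x_6 = 12,  x_7 = 14,  x_8 = 0,  x_9 = 20,  x_{10} = 10,  x_{11} = 2,  x_{12} = 6,  x_{13} = 4.
Since x_{13} = x_1 = 4, the sequence is eventually periodic: after a pre-period of length 1 it cycles with period 12.
The value 10 first appears (with n ≥ 1) at x_{10}.

10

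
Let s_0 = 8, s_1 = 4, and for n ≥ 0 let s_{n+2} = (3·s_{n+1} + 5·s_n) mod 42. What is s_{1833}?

s_0 = 8,  s_1 = 4,  s_2 = 10,  s_3 = 8,  s_4 = 32,  s_5 = 10,  s_6 = 22,  s_7 = 32,  s_8 = 38,  s_9 = 22,  s_{10} = 4,  s_{11} = 38,  s_{12} = 8,  s_{13} = 4.
Since (s_{12}, s_{13}) = (s_0, s_1) = (8, 4) (two consecutive terms determine the rest), the sequence is periodic with period 12.
So s_{1833} = s_{0 + ((1833-0) mod 12)} = s_9 = 22.

22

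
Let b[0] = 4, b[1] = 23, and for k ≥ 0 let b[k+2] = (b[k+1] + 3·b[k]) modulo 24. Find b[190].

Computing terms: b[0] = 4,  b[1] = 23,  b[2] = 11,  b[3] = 8,  b[4] = 17,  b[5] = 17,  b[6] = 20,  b[7] = 23,  b[8] = 11.
Since (b[7], b[8]) = (b[1], b[2]) = (23, 11) (two consecutive terms determine the rest), the sequence is eventually periodic: after a pre-period of length 1 it cycles with period 6.
For k ≥ 1, b[k] depends only on (k - 1) mod 6. (190 - 1) mod 6 = 3, so b[190] = b[4] = 17.

17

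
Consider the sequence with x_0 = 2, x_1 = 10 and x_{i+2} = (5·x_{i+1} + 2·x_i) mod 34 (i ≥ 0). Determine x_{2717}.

x_0 = 2, x_1 = 10, x_2 = 20, x_3 = 18, x_4 = 28, x_5 = 6, x_6 = 18, x_7 = 0, x_8 = 2, x_9 = 10.
The sequence repeats with period 8.
(2717 - 0) mod 8 = 5, so x_{2717} = x_5 = 6.

6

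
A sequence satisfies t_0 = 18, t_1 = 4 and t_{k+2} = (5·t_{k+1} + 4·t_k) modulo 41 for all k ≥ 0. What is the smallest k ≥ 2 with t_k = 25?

t_0 = 18; t_1 = 4; t_2 = 10; t_3 = 25; t_4 = 1; t_5 = 23; t_6 = 37; t_7 = 31; t_8 = 16; t_9 = 40; t_{10} = 18; t_{11} = 4.
The sequence repeats with period 10.
The value 25 first appears (with k ≥ 2) at t_3.

3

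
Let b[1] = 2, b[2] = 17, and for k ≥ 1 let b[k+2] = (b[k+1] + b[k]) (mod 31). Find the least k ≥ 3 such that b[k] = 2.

Listing terms: b[1] = 2, b[2] = 17, b[3] = 19, b[4] = 5, b[5] = 24, b[6] = 29, b[7] = 22, b[8] = 20, b[9] = 11, b[10] = 0, b[11] = 11, b[12] = 11, b[13] = 22, b[14] = 2, b[15] = 24, b[16] = 26, b[17] = 19, b[18] = 14, b[19] = 2, b[20] = 16, b[21] = 18, b[22] = 3, b[23] = 21, b[24] = 24, b[25] = 14, b[26] = 7, b[27] = 21, b[28] = 28, b[29] = 18, b[30] = 15, b[31] = 2, b[32] = 17.
Since (b[31], b[32]) = (b[1], b[2]) = (2, 17) (two consecutive terms determine the rest), the sequence is periodic with period 30.
The value 2 first appears (with k ≥ 3) at b[14].

14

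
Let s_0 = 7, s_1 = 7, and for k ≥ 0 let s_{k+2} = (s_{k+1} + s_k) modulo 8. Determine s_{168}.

Listing terms: s_0 = 7, s_1 = 7, s_2 = 6, s_3 = 5, s_4 = 3, s_5 = 0, s_6 = 3, s_7 = 3, s_8 = 6, s_9 = 1, s_{10} = 7, s_{11} = 0, s_{12} = 7, s_{13} = 7.
The sequence repeats with period 12.
(168 - 0) mod 12 = 0, so s_{168} = s_0 = 7.

7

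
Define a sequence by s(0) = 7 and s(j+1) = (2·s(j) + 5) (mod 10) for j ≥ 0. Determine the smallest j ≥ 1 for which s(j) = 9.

1

Computing terms: s(0) = 7; s(1) = 9; s(2) = 3; s(3) = 1; s(4) = 7.
The sequence repeats with period 4.
The value 9 first appears (with j ≥ 1) at s(1).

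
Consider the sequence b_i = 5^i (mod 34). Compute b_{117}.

Listing terms: b_0 = 1, b_1 = 5, b_2 = 25, b_3 = 23, b_4 = 13, b_5 = 31, b_6 = 19, b_7 = 27, b_8 = 33, b_9 = 29, b_{10} = 9, b_{11} = 11, b_{12} = 21, b_{13} = 3, b_{14} = 15, b_{15} = 7, b_{16} = 1.
Since b_{16} = b_0 = 1, the sequence is periodic with period 16.
So b_{117} = b_{0 + ((117-0) mod 16)} = b_5 = 31.

31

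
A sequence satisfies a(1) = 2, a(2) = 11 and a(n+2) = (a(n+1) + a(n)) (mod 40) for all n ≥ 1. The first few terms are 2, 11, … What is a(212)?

39

a(1) = 2,  a(2) = 11,  a(3) = 13,  a(4) = 24,  a(5) = 37,  a(6) = 21,  a(7) = 18,  a(8) = 39,  a(9) = 17,  a(10) = 16,  a(11) = 33,  a(12) = 9,  a(13) = 2,  a(14) = 11.
The sequence repeats with period 12.
So a(212) = a(1 + ((212-1) mod 12)) = a(8) = 39.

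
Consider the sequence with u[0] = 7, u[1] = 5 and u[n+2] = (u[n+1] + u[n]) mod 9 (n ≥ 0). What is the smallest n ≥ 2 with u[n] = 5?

19

Listing terms: u[0] = 7,  u[1] = 5,  u[2] = 3,  u[3] = 8,  u[4] = 2,  u[5] = 1,  u[6] = 3,  u[7] = 4,  u[8] = 7,  u[9] = 2,  u[10] = 0,  u[11] = 2,  u[12] = 2,  u[13] = 4,  u[14] = 6,  u[15] = 1,  u[16] = 7,  u[17] = 8,  u[18] = 6,  u[19] = 5,  u[20] = 2,  u[21] = 7,  u[22] = 0,  u[23] = 7,  u[24] = 7,  u[25] = 5.
The sequence repeats with period 24.
The value 5 first appears (with n ≥ 2) at u[19].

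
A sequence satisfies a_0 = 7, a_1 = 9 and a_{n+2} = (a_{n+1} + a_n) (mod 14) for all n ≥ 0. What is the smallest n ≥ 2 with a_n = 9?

a_0 = 7,  a_1 = 9,  a_2 = 2,  a_3 = 11,  a_4 = 13,  a_5 = 10,  a_6 = 9,  a_7 = 5,  a_8 = 0,  a_9 = 5,  a_{10} = 5,  a_{11} = 10,  a_{12} = 1,  a_{13} = 11,  a_{14} = 12,  a_{15} = 9,  a_{16} = 7,  a_{17} = 2,  a_{18} = 9,  a_{19} = 11,  a_{20} = 6,  a_{21} = 3,  a_{22} = 9,  a_{23} = 12,  a_{24} = 7,  a_{25} = 5,  a_{26} = 12,  a_{27} = 3,  a_{28} = 1,  a_{29} = 4,  a_{30} = 5,  a_{31} = 9,  a_{32} = 0,  a_{33} = 9,  a_{34} = 9,  a_{35} = 4,  a_{36} = 13,  a_{37} = 3,  a_{38} = 2,  a_{39} = 5,  a_{40} = 7,  a_{41} = 12,  a_{42} = 5,  a_{43} = 3,  a_{44} = 8,  a_{45} = 11,  a_{46} = 5,  a_{47} = 2,  a_{48} = 7,  a_{49} = 9.
Since (a_{48}, a_{49}) = (a_0, a_1) = (7, 9) (two consecutive terms determine the rest), the sequence is periodic with period 48.
The value 9 first appears (with n ≥ 2) at a_6.

6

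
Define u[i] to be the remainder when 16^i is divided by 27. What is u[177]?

10

u[1] = 16,  u[2] = 13,  u[3] = 19,  u[4] = 7,  u[5] = 4,  u[6] = 10,  u[7] = 25,  u[8] = 22,  u[9] = 1,  u[10] = 16.
The sequence repeats with period 9.
(177 - 1) mod 9 = 5, so u[177] = u[6] = 10.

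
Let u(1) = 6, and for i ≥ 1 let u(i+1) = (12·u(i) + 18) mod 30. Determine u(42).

We have u(1) = 6; u(2) = 0; u(3) = 18; u(4) = 24; u(5) = 6.
The sequence repeats with period 4.
(42 - 1) mod 4 = 1, so u(42) = u(2) = 0.

0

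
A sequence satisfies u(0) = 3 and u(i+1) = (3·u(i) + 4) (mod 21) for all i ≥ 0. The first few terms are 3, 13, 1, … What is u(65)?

We have u(0) = 3; u(1) = 13; u(2) = 1; u(3) = 7; u(4) = 4; u(5) = 16; u(6) = 10; u(7) = 13.
Since u(7) = u(1) = 13, the sequence is eventually periodic: after a pre-period of length 1 it cycles with period 6.
For i ≥ 1, u(i) depends only on (i - 1) mod 6. (65 - 1) mod 6 = 4, so u(65) = u(5) = 16.

16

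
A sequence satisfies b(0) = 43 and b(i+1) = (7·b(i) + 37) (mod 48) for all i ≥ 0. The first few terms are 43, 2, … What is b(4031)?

42

Listing terms: b(0) = 43; b(1) = 2; b(2) = 3; b(3) = 10; b(4) = 11; b(5) = 18; b(6) = 19; b(7) = 26; b(8) = 27; b(9) = 34; b(10) = 35; b(11) = 42; b(12) = 43.
Since b(12) = b(0) = 43, the sequence is periodic with period 12.
(4031 - 0) mod 12 = 11, so b(4031) = b(11) = 42.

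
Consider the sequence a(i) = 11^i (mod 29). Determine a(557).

19

a(0) = 1, a(1) = 11, a(2) = 5, a(3) = 26, a(4) = 25, a(5) = 14, a(6) = 9, a(7) = 12, a(8) = 16, a(9) = 2, a(10) = 22, a(11) = 10, a(12) = 23, a(13) = 21, a(14) = 28, a(15) = 18, a(16) = 24, a(17) = 3, a(18) = 4, a(19) = 15, a(20) = 20, a(21) = 17, a(22) = 13, a(23) = 27, a(24) = 7, a(25) = 19, a(26) = 6, a(27) = 8, a(28) = 1.
The sequence repeats with period 28.
(557 - 0) mod 28 = 25, so a(557) = a(25) = 19.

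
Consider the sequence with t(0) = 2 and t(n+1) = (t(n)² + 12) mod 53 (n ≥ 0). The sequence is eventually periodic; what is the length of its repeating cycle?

t(0) = 2,  t(1) = 16,  t(2) = 3,  t(3) = 21,  t(4) = 29,  t(5) = 5,  t(6) = 37,  t(7) = 3.
Since t(7) = t(2) = 3, the sequence is eventually periodic: after a pre-period of length 2 it cycles with period 5.

5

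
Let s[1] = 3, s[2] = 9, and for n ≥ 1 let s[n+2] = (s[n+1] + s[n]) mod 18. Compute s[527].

Listing terms: s[1] = 3,  s[2] = 9,  s[3] = 12,  s[4] = 3,  s[5] = 15,  s[6] = 0,  s[7] = 15,  s[8] = 15,  s[9] = 12,  s[10] = 9,  s[11] = 3,  s[12] = 12,  s[13] = 15,  s[14] = 9,  s[15] = 6,  s[16] = 15,  s[17] = 3,  s[18] = 0,  s[19] = 3,  s[20] = 3,  s[21] = 6,  s[22] = 9,  s[23] = 15,  s[24] = 6,  s[25] = 3,  s[26] = 9.
The sequence repeats with period 24.
So s[527] = s[1 + ((527-1) mod 24)] = s[23] = 15.

15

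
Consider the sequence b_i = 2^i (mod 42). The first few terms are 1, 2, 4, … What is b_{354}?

22

Listing terms: b_0 = 1; b_1 = 2; b_2 = 4; b_3 = 8; b_4 = 16; b_5 = 32; b_6 = 22; b_7 = 2.
Since b_7 = b_1 = 2, the sequence is eventually periodic: after a pre-period of length 1 it cycles with period 6.
For i ≥ 1, b_i depends only on (i - 1) mod 6. (354 - 1) mod 6 = 5, so b_{354} = b_6 = 22.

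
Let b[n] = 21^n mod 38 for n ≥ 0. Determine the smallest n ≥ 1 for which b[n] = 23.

We have b[0] = 1,  b[1] = 21,  b[2] = 23,  b[3] = 27,  b[4] = 35,  b[5] = 13,  b[6] = 7,  b[7] = 33,  b[8] = 9,  b[9] = 37,  b[10] = 17,  b[11] = 15,  b[12] = 11,  b[13] = 3,  b[14] = 25,  b[15] = 31,  b[16] = 5,  b[17] = 29,  b[18] = 1.
Since b[18] = b[0] = 1, the sequence is periodic with period 18.
The value 23 first appears (with n ≥ 1) at b[2].

2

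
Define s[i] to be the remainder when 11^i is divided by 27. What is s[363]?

8

Computing terms: s[1] = 11; s[2] = 13; s[3] = 8; s[4] = 7; s[5] = 23; s[6] = 10; s[7] = 2; s[8] = 22; s[9] = 26; s[10] = 16; s[11] = 14; s[12] = 19; s[13] = 20; s[14] = 4; s[15] = 17; s[16] = 25; s[17] = 5; s[18] = 1; s[19] = 11.
Since s[19] = s[1] = 11, the sequence is periodic with period 18.
(363 - 1) mod 18 = 2, so s[363] = s[3] = 8.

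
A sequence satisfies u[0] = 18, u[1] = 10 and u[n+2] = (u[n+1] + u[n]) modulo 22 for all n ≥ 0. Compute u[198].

u[0] = 18,  u[1] = 10,  u[2] = 6,  u[3] = 16,  u[4] = 0,  u[5] = 16,  u[6] = 16,  u[7] = 10,  u[8] = 4,  u[9] = 14,  u[10] = 18,  u[11] = 10.
Since (u[10], u[11]) = (u[0], u[1]) = (18, 10) (two consecutive terms determine the rest), the sequence is periodic with period 10.
So u[198] = u[0 + ((198-0) mod 10)] = u[8] = 4.

4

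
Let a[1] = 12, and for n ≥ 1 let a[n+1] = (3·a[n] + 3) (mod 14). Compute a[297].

Listing terms: a[1] = 12, a[2] = 11, a[3] = 8, a[4] = 13, a[5] = 0, a[6] = 3, a[7] = 12.
The sequence repeats with period 6.
(297 - 1) mod 6 = 2, so a[297] = a[3] = 8.

8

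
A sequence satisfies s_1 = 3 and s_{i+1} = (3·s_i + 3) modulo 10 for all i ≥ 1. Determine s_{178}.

2

Computing terms: s_1 = 3, s_2 = 2, s_3 = 9, s_4 = 0, s_5 = 3.
Since s_5 = s_1 = 3, the sequence is periodic with period 4.
So s_{178} = s_{1 + ((178-1) mod 4)} = s_2 = 2.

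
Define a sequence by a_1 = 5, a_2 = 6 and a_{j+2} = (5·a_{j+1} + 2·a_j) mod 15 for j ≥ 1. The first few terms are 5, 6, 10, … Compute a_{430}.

14

Listing terms: a_1 = 5, a_2 = 6, a_3 = 10, a_4 = 2, a_5 = 0, a_6 = 4, a_7 = 5, a_8 = 3, a_9 = 10, a_{10} = 11, a_{11} = 0, a_{12} = 7, a_{13} = 5, a_{14} = 9, a_{15} = 10, a_{16} = 8, a_{17} = 0, a_{18} = 1, a_{19} = 5, a_{20} = 12, a_{21} = 10, a_{22} = 14, a_{23} = 0, a_{24} = 13, a_{25} = 5, a_{26} = 6.
Since (a_{25}, a_{26}) = (a_1, a_2) = (5, 6) (two consecutive terms determine the rest), the sequence is periodic with period 24.
So a_{430} = a_{1 + ((430-1) mod 24)} = a_{22} = 14.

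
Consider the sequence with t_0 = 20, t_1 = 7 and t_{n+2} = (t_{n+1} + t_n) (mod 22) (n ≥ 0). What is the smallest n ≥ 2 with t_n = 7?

Computing terms: t_0 = 20, t_1 = 7, t_2 = 5, t_3 = 12, t_4 = 17, t_5 = 7, t_6 = 2, t_7 = 9, t_8 = 11, t_9 = 20, t_{10} = 9, t_{11} = 7, t_{12} = 16, t_{13} = 1, t_{14} = 17, t_{15} = 18, t_{16} = 13, t_{17} = 9, t_{18} = 0, t_{19} = 9, t_{20} = 9, t_{21} = 18, t_{22} = 5, t_{23} = 1, t_{24} = 6, t_{25} = 7, t_{26} = 13, t_{27} = 20, t_{28} = 11, t_{29} = 9, t_{30} = 20, t_{31} = 7.
Since (t_{30}, t_{31}) = (t_0, t_1) = (20, 7) (two consecutive terms determine the rest), the sequence is periodic with period 30.
The value 7 first appears (with n ≥ 2) at t_5.

5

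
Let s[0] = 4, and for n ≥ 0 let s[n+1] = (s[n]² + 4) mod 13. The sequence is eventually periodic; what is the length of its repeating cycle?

Computing terms: s[0] = 4, s[1] = 7, s[2] = 1, s[3] = 5, s[4] = 3, s[5] = 0, s[6] = 4.
Since s[6] = s[0] = 4, the sequence is periodic with period 6.

6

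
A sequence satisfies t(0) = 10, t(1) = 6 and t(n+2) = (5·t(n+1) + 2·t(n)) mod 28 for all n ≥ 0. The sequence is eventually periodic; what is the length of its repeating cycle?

48

We have t(0) = 10, t(1) = 6, t(2) = 22, t(3) = 10, t(4) = 10, t(5) = 14, t(6) = 6, t(7) = 2, t(8) = 22, t(9) = 2, t(10) = 26, t(11) = 22, t(12) = 22, t(13) = 14, t(14) = 2, t(15) = 10, t(16) = 26, t(17) = 10, t(18) = 18, t(19) = 26, t(20) = 26, t(21) = 14, t(22) = 10, t(23) = 22, t(24) = 18, t(25) = 22, t(26) = 6, t(27) = 18, t(28) = 18, t(29) = 14, t(30) = 22, t(31) = 26, t(32) = 6, t(33) = 26, t(34) = 2, t(35) = 6, t(36) = 6, t(37) = 14, t(38) = 26, t(39) = 18, t(40) = 2, t(41) = 18, t(42) = 10, t(43) = 2, t(44) = 2, t(45) = 14, t(46) = 18, t(47) = 6, t(48) = 10, t(49) = 6.
The sequence repeats with period 48.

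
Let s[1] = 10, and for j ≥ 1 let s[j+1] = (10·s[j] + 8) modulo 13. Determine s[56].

4

s[1] = 10,  s[2] = 4,  s[3] = 9,  s[4] = 7,  s[5] = 0,  s[6] = 8,  s[7] = 10.
The sequence repeats with period 6.
So s[56] = s[1 + ((56-1) mod 6)] = s[2] = 4.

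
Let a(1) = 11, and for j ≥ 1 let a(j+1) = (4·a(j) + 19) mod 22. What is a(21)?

a(1) = 11; a(2) = 19; a(3) = 7; a(4) = 3; a(5) = 9; a(6) = 11.
The sequence repeats with period 5.
(21 - 1) mod 5 = 0, so a(21) = a(1) = 11.

11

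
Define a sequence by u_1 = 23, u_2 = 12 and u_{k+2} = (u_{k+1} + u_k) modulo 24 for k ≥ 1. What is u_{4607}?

10

Computing terms: u_1 = 23,  u_2 = 12,  u_3 = 11,  u_4 = 23,  u_5 = 10,  u_6 = 9,  u_7 = 19,  u_8 = 4,  u_9 = 23,  u_{10} = 3,  u_{11} = 2,  u_{12} = 5,  u_{13} = 7,  u_{14} = 12,  u_{15} = 19,  u_{16} = 7,  u_{17} = 2,  u_{18} = 9,  u_{19} = 11,  u_{20} = 20,  u_{21} = 7,  u_{22} = 3,  u_{23} = 10,  u_{24} = 13,  u_{25} = 23,  u_{26} = 12.
The sequence repeats with period 24.
(4607 - 1) mod 24 = 22, so u_{4607} = u_{23} = 10.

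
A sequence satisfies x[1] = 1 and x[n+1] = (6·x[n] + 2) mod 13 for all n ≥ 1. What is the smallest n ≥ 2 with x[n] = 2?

12

x[1] = 1; x[2] = 8; x[3] = 11; x[4] = 3; x[5] = 7; x[6] = 5; x[7] = 6; x[8] = 12; x[9] = 9; x[10] = 4; x[11] = 0; x[12] = 2; x[13] = 1.
Since x[13] = x[1] = 1, the sequence is periodic with period 12.
The value 2 first appears (with n ≥ 2) at x[12].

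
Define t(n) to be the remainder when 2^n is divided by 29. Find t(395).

Listing terms: t(1) = 2, t(2) = 4, t(3) = 8, t(4) = 16, t(5) = 3, t(6) = 6, t(7) = 12, t(8) = 24, t(9) = 19, t(10) = 9, t(11) = 18, t(12) = 7, t(13) = 14, t(14) = 28, t(15) = 27, t(16) = 25, t(17) = 21, t(18) = 13, t(19) = 26, t(20) = 23, t(21) = 17, t(22) = 5, t(23) = 10, t(24) = 20, t(25) = 11, t(26) = 22, t(27) = 15, t(28) = 1, t(29) = 2.
Since t(29) = t(1) = 2, the sequence is periodic with period 28.
So t(395) = t(1 + ((395-1) mod 28)) = t(3) = 8.

8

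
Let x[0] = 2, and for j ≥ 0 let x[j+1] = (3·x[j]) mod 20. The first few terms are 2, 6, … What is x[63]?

14

We have x[0] = 2, x[1] = 6, x[2] = 18, x[3] = 14, x[4] = 2.
The sequence repeats with period 4.
(63 - 0) mod 4 = 3, so x[63] = x[3] = 14.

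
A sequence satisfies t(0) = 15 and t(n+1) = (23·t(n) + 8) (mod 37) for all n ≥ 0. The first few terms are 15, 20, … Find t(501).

Listing terms: t(0) = 15,  t(1) = 20,  t(2) = 24,  t(3) = 5,  t(4) = 12,  t(5) = 25,  t(6) = 28,  t(7) = 23,  t(8) = 19,  t(9) = 1,  t(10) = 31,  t(11) = 18,  t(12) = 15.
Since t(12) = t(0) = 15, the sequence is periodic with period 12.
(501 - 0) mod 12 = 9, so t(501) = t(9) = 1.

1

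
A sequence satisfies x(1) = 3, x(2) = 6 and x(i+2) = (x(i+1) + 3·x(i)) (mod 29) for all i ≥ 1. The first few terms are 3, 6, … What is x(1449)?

11

We have x(1) = 3, x(2) = 6, x(3) = 15, x(4) = 4, x(5) = 20, x(6) = 3, x(7) = 5, x(8) = 14, x(9) = 0, x(10) = 13, x(11) = 13, x(12) = 23, x(13) = 4, x(14) = 15, x(15) = 27, x(16) = 14, x(17) = 8, x(18) = 21, x(19) = 16, x(20) = 21, x(21) = 11, x(22) = 16, x(23) = 20, x(24) = 10, x(25) = 12, x(26) = 13, x(27) = 20, x(28) = 1, x(29) = 3, x(30) = 6.
Since (x(29), x(30)) = (x(1), x(2)) = (3, 6) (two consecutive terms determine the rest), the sequence is periodic with period 28.
So x(1449) = x(1 + ((1449-1) mod 28)) = x(21) = 11.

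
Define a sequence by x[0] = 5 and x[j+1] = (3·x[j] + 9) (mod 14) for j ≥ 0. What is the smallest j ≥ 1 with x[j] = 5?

Listing terms: x[0] = 5, x[1] = 10, x[2] = 11, x[3] = 0, x[4] = 9, x[5] = 8, x[6] = 5.
Since x[6] = x[0] = 5, the sequence is periodic with period 6.
The value 5 next appears (with j ≥ 1) at x[6].

6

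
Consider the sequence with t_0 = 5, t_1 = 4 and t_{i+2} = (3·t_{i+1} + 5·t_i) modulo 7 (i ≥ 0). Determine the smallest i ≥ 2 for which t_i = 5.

3

Listing terms: t_0 = 5, t_1 = 4, t_2 = 2, t_3 = 5, t_4 = 4.
Since (t_3, t_4) = (t_0, t_1) = (5, 4) (two consecutive terms determine the rest), the sequence is periodic with period 3.
The value 5 next appears (with i ≥ 2) at t_3.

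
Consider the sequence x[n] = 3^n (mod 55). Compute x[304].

26

x[1] = 3,  x[2] = 9,  x[3] = 27,  x[4] = 26,  x[5] = 23,  x[6] = 14,  x[7] = 42,  x[8] = 16,  x[9] = 48,  x[10] = 34,  x[11] = 47,  x[12] = 31,  x[13] = 38,  x[14] = 4,  x[15] = 12,  x[16] = 36,  x[17] = 53,  x[18] = 49,  x[19] = 37,  x[20] = 1,  x[21] = 3.
The sequence repeats with period 20.
So x[304] = x[1 + ((304-1) mod 20)] = x[4] = 26.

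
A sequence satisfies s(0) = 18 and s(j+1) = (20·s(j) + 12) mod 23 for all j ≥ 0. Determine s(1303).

Listing terms: s(0) = 18, s(1) = 4, s(2) = 0, s(3) = 12, s(4) = 22, s(5) = 15, s(6) = 13, s(7) = 19, s(8) = 1, s(9) = 9, s(10) = 8, s(11) = 11, s(12) = 2, s(13) = 6, s(14) = 17, s(15) = 7, s(16) = 14, s(17) = 16, s(18) = 10, s(19) = 5, s(20) = 20, s(21) = 21, s(22) = 18.
Since s(22) = s(0) = 18, the sequence is periodic with period 22.
(1303 - 0) mod 22 = 5, so s(1303) = s(5) = 15.

15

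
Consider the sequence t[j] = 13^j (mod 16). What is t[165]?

13

Listing terms: t[0] = 1,  t[1] = 13,  t[2] = 9,  t[3] = 5,  t[4] = 1.
Since t[4] = t[0] = 1, the sequence is periodic with period 4.
So t[165] = t[0 + ((165-0) mod 4)] = t[1] = 13.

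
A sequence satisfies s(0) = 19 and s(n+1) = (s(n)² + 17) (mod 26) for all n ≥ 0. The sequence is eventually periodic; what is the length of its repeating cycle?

6

Listing terms: s(0) = 19; s(1) = 14; s(2) = 5; s(3) = 16; s(4) = 13; s(5) = 4; s(6) = 7; s(7) = 14.
Since s(7) = s(1) = 14, the sequence is eventually periodic: after a pre-period of length 1 it cycles with period 6.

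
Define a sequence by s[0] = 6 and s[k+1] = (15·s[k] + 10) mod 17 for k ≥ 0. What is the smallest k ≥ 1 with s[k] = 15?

1

We have s[0] = 6; s[1] = 15; s[2] = 14; s[3] = 16; s[4] = 12; s[5] = 3; s[6] = 4; s[7] = 2; s[8] = 6.
Since s[8] = s[0] = 6, the sequence is periodic with period 8.
The value 15 first appears (with k ≥ 1) at s[1].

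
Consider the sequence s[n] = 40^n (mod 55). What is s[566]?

Listing terms: s[1] = 40, s[2] = 5, s[3] = 35, s[4] = 25, s[5] = 10, s[6] = 15, s[7] = 50, s[8] = 20, s[9] = 30, s[10] = 45, s[11] = 40.
The sequence repeats with period 10.
(566 - 1) mod 10 = 5, so s[566] = s[6] = 15.

15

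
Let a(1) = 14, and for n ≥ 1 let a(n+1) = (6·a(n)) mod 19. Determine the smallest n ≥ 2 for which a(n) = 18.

5

a(1) = 14, a(2) = 8, a(3) = 10, a(4) = 3, a(5) = 18, a(6) = 13, a(7) = 2, a(8) = 12, a(9) = 15, a(10) = 14.
The sequence repeats with period 9.
The value 18 first appears (with n ≥ 2) at a(5).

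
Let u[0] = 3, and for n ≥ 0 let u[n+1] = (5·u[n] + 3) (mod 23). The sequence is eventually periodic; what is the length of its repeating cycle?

We have u[0] = 3, u[1] = 18, u[2] = 1, u[3] = 8, u[4] = 20, u[5] = 11, u[6] = 12, u[7] = 17, u[8] = 19, u[9] = 6, u[10] = 10, u[11] = 7, u[12] = 15, u[13] = 9, u[14] = 2, u[15] = 13, u[16] = 22, u[17] = 21, u[18] = 16, u[19] = 14, u[20] = 4, u[21] = 0, u[22] = 3.
Since u[22] = u[0] = 3, the sequence is periodic with period 22.

22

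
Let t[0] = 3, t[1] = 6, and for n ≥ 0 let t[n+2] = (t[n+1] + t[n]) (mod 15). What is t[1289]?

We have t[0] = 3; t[1] = 6; t[2] = 9; t[3] = 0; t[4] = 9; t[5] = 9; t[6] = 3; t[7] = 12; t[8] = 0; t[9] = 12; t[10] = 12; t[11] = 9; t[12] = 6; t[13] = 0; t[14] = 6; t[15] = 6; t[16] = 12; t[17] = 3; t[18] = 0; t[19] = 3; t[20] = 3; t[21] = 6.
Since (t[20], t[21]) = (t[0], t[1]) = (3, 6) (two consecutive terms determine the rest), the sequence is periodic with period 20.
So t[1289] = t[0 + ((1289-0) mod 20)] = t[9] = 12.

12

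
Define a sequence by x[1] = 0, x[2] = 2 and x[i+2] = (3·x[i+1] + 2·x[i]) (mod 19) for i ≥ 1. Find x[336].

Computing terms: x[1] = 0; x[2] = 2; x[3] = 6; x[4] = 3; x[5] = 2; x[6] = 12; x[7] = 2; x[8] = 11; x[9] = 18; x[10] = 0; x[11] = 17; x[12] = 13; x[13] = 16; x[14] = 17; x[15] = 7; x[16] = 17; x[17] = 8; x[18] = 1; x[19] = 0; x[20] = 2.
The sequence repeats with period 18.
(336 - 1) mod 18 = 11, so x[336] = x[12] = 13.

13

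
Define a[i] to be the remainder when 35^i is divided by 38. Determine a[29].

a[0] = 1; a[1] = 35; a[2] = 9; a[3] = 11; a[4] = 5; a[5] = 23; a[6] = 7; a[7] = 17; a[8] = 25; a[9] = 1.
The sequence repeats with period 9.
(29 - 0) mod 9 = 2, so a[29] = a[2] = 9.

9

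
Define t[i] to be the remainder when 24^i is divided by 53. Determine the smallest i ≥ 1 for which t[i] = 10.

t[0] = 1; t[1] = 24; t[2] = 46; t[3] = 44; t[4] = 49; t[5] = 10; t[6] = 28; t[7] = 36; t[8] = 16; t[9] = 13; t[10] = 47; t[11] = 15; t[12] = 42; t[13] = 1.
The sequence repeats with period 13.
The value 10 first appears (with i ≥ 1) at t[5].

5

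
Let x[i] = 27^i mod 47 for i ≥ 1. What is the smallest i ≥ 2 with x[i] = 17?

11

x[1] = 27; x[2] = 24; x[3] = 37; x[4] = 12; x[5] = 42; x[6] = 6; x[7] = 21; x[8] = 3; x[9] = 34; x[10] = 25; x[11] = 17; x[12] = 36; x[13] = 32; x[14] = 18; x[15] = 16; x[16] = 9; x[17] = 8; x[18] = 28; x[19] = 4; x[20] = 14; x[21] = 2; x[22] = 7; x[23] = 1; x[24] = 27.
The sequence repeats with period 23.
The value 17 first appears (with i ≥ 2) at x[11].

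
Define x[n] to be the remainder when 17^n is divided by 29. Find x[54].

x[0] = 1; x[1] = 17; x[2] = 28; x[3] = 12; x[4] = 1.
The sequence repeats with period 4.
So x[54] = x[0 + ((54-0) mod 4)] = x[2] = 28.

28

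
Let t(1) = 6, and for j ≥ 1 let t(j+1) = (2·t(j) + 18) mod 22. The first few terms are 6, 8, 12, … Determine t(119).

t(1) = 6, t(2) = 8, t(3) = 12, t(4) = 20, t(5) = 14, t(6) = 2, t(7) = 0, t(8) = 18, t(9) = 10, t(10) = 16, t(11) = 6.
The sequence repeats with period 10.
(119 - 1) mod 10 = 8, so t(119) = t(9) = 10.

10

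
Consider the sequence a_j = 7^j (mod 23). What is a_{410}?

2

a_0 = 1; a_1 = 7; a_2 = 3; a_3 = 21; a_4 = 9; a_5 = 17; a_6 = 4; a_7 = 5; a_8 = 12; a_9 = 15; a_{10} = 13; a_{11} = 22; a_{12} = 16; a_{13} = 20; a_{14} = 2; a_{15} = 14; a_{16} = 6; a_{17} = 19; a_{18} = 18; a_{19} = 11; a_{20} = 8; a_{21} = 10; a_{22} = 1.
The sequence repeats with period 22.
(410 - 0) mod 22 = 14, so a_{410} = a_{14} = 2.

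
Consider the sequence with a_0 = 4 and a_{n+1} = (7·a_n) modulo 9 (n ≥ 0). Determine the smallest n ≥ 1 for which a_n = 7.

2

a_0 = 4, a_1 = 1, a_2 = 7, a_3 = 4.
Since a_3 = a_0 = 4, the sequence is periodic with period 3.
The value 7 first appears (with n ≥ 1) at a_2.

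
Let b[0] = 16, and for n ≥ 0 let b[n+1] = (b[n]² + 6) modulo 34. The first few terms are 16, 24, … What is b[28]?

We have b[0] = 16; b[1] = 24; b[2] = 4; b[3] = 22; b[4] = 14; b[5] = 32; b[6] = 10; b[7] = 4.
Since b[7] = b[2] = 4, the sequence is eventually periodic: after a pre-period of length 2 it cycles with period 5.
For n ≥ 2, b[n] depends only on (n - 2) mod 5. (28 - 2) mod 5 = 1, so b[28] = b[3] = 22.

22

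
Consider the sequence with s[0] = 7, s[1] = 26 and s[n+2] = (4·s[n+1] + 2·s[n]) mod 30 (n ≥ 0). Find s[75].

14

Computing terms: s[0] = 7, s[1] = 26, s[2] = 28, s[3] = 14, s[4] = 22, s[5] = 26, s[6] = 28.
Since (s[5], s[6]) = (s[1], s[2]) = (26, 28) (two consecutive terms determine the rest), the sequence is eventually periodic: after a pre-period of length 1 it cycles with period 4.
For n ≥ 1, s[n] depends only on (n - 1) mod 4. (75 - 1) mod 4 = 2, so s[75] = s[3] = 14.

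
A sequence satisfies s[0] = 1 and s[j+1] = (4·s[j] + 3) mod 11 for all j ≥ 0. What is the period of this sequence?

5

Computing terms: s[0] = 1; s[1] = 7; s[2] = 9; s[3] = 6; s[4] = 5; s[5] = 1.
Since s[5] = s[0] = 1, the sequence is periodic with period 5.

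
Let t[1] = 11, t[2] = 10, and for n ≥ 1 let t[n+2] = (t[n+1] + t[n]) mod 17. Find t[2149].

1

t[1] = 11, t[2] = 10, t[3] = 4, t[4] = 14, t[5] = 1, t[6] = 15, t[7] = 16, t[8] = 14, t[9] = 13, t[10] = 10, t[11] = 6, t[12] = 16, t[13] = 5, t[14] = 4, t[15] = 9, t[16] = 13, t[17] = 5, t[18] = 1, t[19] = 6, t[20] = 7, t[21] = 13, t[22] = 3, t[23] = 16, t[24] = 2, t[25] = 1, t[26] = 3, t[27] = 4, t[28] = 7, t[29] = 11, t[30] = 1, t[31] = 12, t[32] = 13, t[33] = 8, t[34] = 4, t[35] = 12, t[36] = 16, t[37] = 11, t[38] = 10.
The sequence repeats with period 36.
(2149 - 1) mod 36 = 24, so t[2149] = t[25] = 1.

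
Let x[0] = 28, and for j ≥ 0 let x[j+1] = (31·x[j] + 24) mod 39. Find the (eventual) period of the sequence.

4

Computing terms: x[0] = 28,  x[1] = 34,  x[2] = 25,  x[3] = 19,  x[4] = 28.
The sequence repeats with period 4.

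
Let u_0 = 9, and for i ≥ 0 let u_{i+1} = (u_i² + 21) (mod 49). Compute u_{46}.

u_0 = 9, u_1 = 4, u_2 = 37, u_3 = 18, u_4 = 2, u_5 = 25, u_6 = 9.
The sequence repeats with period 6.
So u_{46} = u_{0 + ((46-0) mod 6)} = u_4 = 2.

2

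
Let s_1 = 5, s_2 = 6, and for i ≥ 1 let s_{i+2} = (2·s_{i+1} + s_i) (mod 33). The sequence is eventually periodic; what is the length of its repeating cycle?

s_1 = 5, s_2 = 6, s_3 = 17, s_4 = 7, s_5 = 31, s_6 = 3, s_7 = 4, s_8 = 11, s_9 = 26, s_{10} = 30, s_{11} = 20, s_{12} = 4, s_{13} = 28, s_{14} = 27, s_{15} = 16, s_{16} = 26, s_{17} = 2, s_{18} = 30, s_{19} = 29, s_{20} = 22, s_{21} = 7, s_{22} = 3, s_{23} = 13, s_{24} = 29, s_{25} = 5, s_{26} = 6.
Since (s_{25}, s_{26}) = (s_1, s_2) = (5, 6) (two consecutive terms determine the rest), the sequence is periodic with period 24.

24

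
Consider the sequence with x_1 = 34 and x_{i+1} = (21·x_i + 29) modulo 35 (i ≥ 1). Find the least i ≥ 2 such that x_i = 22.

3

We have x_1 = 34, x_2 = 8, x_3 = 22, x_4 = 1, x_5 = 15, x_6 = 29, x_7 = 8.
Since x_7 = x_2 = 8, the sequence is eventually periodic: after a pre-period of length 1 it cycles with period 5.
The value 22 first appears (with i ≥ 2) at x_3.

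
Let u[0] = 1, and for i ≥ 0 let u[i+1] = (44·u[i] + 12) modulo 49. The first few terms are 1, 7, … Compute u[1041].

We have u[0] = 1,  u[1] = 7,  u[2] = 26,  u[3] = 29,  u[4] = 14,  u[5] = 40,  u[6] = 8,  u[7] = 21,  u[8] = 5,  u[9] = 36,  u[10] = 28,  u[11] = 19,  u[12] = 15,  u[13] = 35,  u[14] = 33,  u[15] = 43,  u[16] = 42,  u[17] = 47,  u[18] = 22,  u[19] = 0,  u[20] = 12,  u[21] = 1.
The sequence repeats with period 21.
(1041 - 0) mod 21 = 12, so u[1041] = u[12] = 15.

15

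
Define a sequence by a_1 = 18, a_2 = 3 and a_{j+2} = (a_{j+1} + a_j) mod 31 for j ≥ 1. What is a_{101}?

2

Listing terms: a_1 = 18,  a_2 = 3,  a_3 = 21,  a_4 = 24,  a_5 = 14,  a_6 = 7,  a_7 = 21,  a_8 = 28,  a_9 = 18,  a_{10} = 15,  a_{11} = 2,  a_{12} = 17,  a_{13} = 19,  a_{14} = 5,  a_{15} = 24,  a_{16} = 29,  a_{17} = 22,  a_{18} = 20,  a_{19} = 11,  a_{20} = 0,  a_{21} = 11,  a_{22} = 11,  a_{23} = 22,  a_{24} = 2,  a_{25} = 24,  a_{26} = 26,  a_{27} = 19,  a_{28} = 14,  a_{29} = 2,  a_{30} = 16,  a_{31} = 18,  a_{32} = 3.
Since (a_{31}, a_{32}) = (a_1, a_2) = (18, 3) (two consecutive terms determine the rest), the sequence is periodic with period 30.
(101 - 1) mod 30 = 10, so a_{101} = a_{11} = 2.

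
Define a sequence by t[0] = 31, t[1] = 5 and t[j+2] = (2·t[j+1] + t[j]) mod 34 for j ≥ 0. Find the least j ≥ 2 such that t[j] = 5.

Computing terms: t[0] = 31; t[1] = 5; t[2] = 7; t[3] = 19; t[4] = 11; t[5] = 7; t[6] = 25; t[7] = 23; t[8] = 3; t[9] = 29; t[10] = 27; t[11] = 15; t[12] = 23; t[13] = 27; t[14] = 9; t[15] = 11; t[16] = 31; t[17] = 5.
The sequence repeats with period 16.
The value 5 next appears (with j ≥ 2) at t[17].

17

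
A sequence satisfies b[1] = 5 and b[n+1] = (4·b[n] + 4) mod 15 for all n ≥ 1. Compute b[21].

10

Listing terms: b[1] = 5,  b[2] = 9,  b[3] = 10,  b[4] = 14,  b[5] = 0,  b[6] = 4,  b[7] = 5.
The sequence repeats with period 6.
So b[21] = b[1 + ((21-1) mod 6)] = b[3] = 10.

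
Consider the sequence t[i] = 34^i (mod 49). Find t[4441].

Listing terms: t[0] = 1,  t[1] = 34,  t[2] = 29,  t[3] = 6,  t[4] = 8,  t[5] = 27,  t[6] = 36,  t[7] = 48,  t[8] = 15,  t[9] = 20,  t[10] = 43,  t[11] = 41,  t[12] = 22,  t[13] = 13,  t[14] = 1.
The sequence repeats with period 14.
(4441 - 0) mod 14 = 3, so t[4441] = t[3] = 6.

6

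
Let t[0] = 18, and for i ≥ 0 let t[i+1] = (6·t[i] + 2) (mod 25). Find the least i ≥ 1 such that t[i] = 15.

16

We have t[0] = 18, t[1] = 10, t[2] = 12, t[3] = 24, t[4] = 21, t[5] = 3, t[6] = 20, t[7] = 22, t[8] = 9, t[9] = 6, t[10] = 13, t[11] = 5, t[12] = 7, t[13] = 19, t[14] = 16, t[15] = 23, t[16] = 15, t[17] = 17, t[18] = 4, t[19] = 1, t[20] = 8, t[21] = 0, t[22] = 2, t[23] = 14, t[24] = 11, t[25] = 18.
Since t[25] = t[0] = 18, the sequence is periodic with period 25.
The value 15 first appears (with i ≥ 1) at t[16].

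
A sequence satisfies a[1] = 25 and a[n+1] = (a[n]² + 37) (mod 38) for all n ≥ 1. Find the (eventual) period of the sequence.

6

Listing terms: a[1] = 25,  a[2] = 16,  a[3] = 27,  a[4] = 6,  a[5] = 35,  a[6] = 8,  a[7] = 25.
Since a[7] = a[1] = 25, the sequence is periodic with period 6.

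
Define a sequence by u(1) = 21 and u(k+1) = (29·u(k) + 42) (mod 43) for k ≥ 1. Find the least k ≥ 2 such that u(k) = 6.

2

Listing terms: u(1) = 21; u(2) = 6; u(3) = 1; u(4) = 28; u(5) = 37; u(6) = 40; u(7) = 41; u(8) = 27; u(9) = 8; u(10) = 16; u(11) = 33; u(12) = 10; u(13) = 31; u(14) = 38; u(15) = 26; u(16) = 22; u(17) = 35; u(18) = 25; u(19) = 36; u(20) = 11; u(21) = 17; u(22) = 19; u(23) = 34; u(24) = 39; u(25) = 12; u(26) = 3; u(27) = 0; u(28) = 42; u(29) = 13; u(30) = 32; u(31) = 24; u(32) = 7; u(33) = 30; u(34) = 9; u(35) = 2; u(36) = 14; u(37) = 18; u(38) = 5; u(39) = 15; u(40) = 4; u(41) = 29; u(42) = 23; u(43) = 21.
The sequence repeats with period 42.
The value 6 first appears (with k ≥ 2) at u(2).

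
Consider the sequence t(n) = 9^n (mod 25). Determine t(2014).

11

t(0) = 1; t(1) = 9; t(2) = 6; t(3) = 4; t(4) = 11; t(5) = 24; t(6) = 16; t(7) = 19; t(8) = 21; t(9) = 14; t(10) = 1.
The sequence repeats with period 10.
So t(2014) = t(0 + ((2014-0) mod 10)) = t(4) = 11.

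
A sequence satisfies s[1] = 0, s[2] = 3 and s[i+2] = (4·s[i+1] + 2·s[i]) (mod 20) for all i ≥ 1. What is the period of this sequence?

4

Computing terms: s[1] = 0; s[2] = 3; s[3] = 12; s[4] = 14; s[5] = 0; s[6] = 8; s[7] = 12; s[8] = 4; s[9] = 0; s[10] = 8.
Since (s[9], s[10]) = (s[5], s[6]) = (0, 8) (two consecutive terms determine the rest), the sequence is eventually periodic: after a pre-period of length 4 it cycles with period 4.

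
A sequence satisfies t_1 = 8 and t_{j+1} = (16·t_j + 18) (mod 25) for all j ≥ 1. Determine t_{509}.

22

t_1 = 8,  t_2 = 21,  t_3 = 4,  t_4 = 7,  t_5 = 5,  t_6 = 23,  t_7 = 11,  t_8 = 19,  t_9 = 22,  t_{10} = 20,  t_{11} = 13,  t_{12} = 1,  t_{13} = 9,  t_{14} = 12,  t_{15} = 10,  t_{16} = 3,  t_{17} = 16,  t_{18} = 24,  t_{19} = 2,  t_{20} = 0,  t_{21} = 18,  t_{22} = 6,  t_{23} = 14,  t_{24} = 17,  t_{25} = 15,  t_{26} = 8.
The sequence repeats with period 25.
(509 - 1) mod 25 = 8, so t_{509} = t_9 = 22.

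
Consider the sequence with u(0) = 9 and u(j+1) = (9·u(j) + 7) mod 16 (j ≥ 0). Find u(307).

Listing terms: u(0) = 9, u(1) = 8, u(2) = 15, u(3) = 14, u(4) = 5, u(5) = 4, u(6) = 11, u(7) = 10, u(8) = 1, u(9) = 0, u(10) = 7, u(11) = 6, u(12) = 13, u(13) = 12, u(14) = 3, u(15) = 2, u(16) = 9.
The sequence repeats with period 16.
So u(307) = u(0 + ((307-0) mod 16)) = u(3) = 14.

14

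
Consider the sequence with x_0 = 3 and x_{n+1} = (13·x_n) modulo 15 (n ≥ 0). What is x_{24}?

Listing terms: x_0 = 3,  x_1 = 9,  x_2 = 12,  x_3 = 6,  x_4 = 3.
Since x_4 = x_0 = 3, the sequence is periodic with period 4.
So x_{24} = x_{0 + ((24-0) mod 4)} = x_0 = 3.

3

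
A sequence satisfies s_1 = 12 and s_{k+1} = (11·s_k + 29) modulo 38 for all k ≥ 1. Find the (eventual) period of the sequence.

Listing terms: s_1 = 12; s_2 = 9; s_3 = 14; s_4 = 31; s_5 = 28; s_6 = 33; s_7 = 12.
The sequence repeats with period 6.

6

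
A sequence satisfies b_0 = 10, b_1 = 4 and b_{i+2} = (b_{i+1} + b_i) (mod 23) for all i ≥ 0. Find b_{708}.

6

Listing terms: b_0 = 10, b_1 = 4, b_2 = 14, b_3 = 18, b_4 = 9, b_5 = 4, b_6 = 13, b_7 = 17, b_8 = 7, b_9 = 1, b_{10} = 8, b_{11} = 9, b_{12} = 17, b_{13} = 3, b_{14} = 20, b_{15} = 0, b_{16} = 20, b_{17} = 20, b_{18} = 17, b_{19} = 14, b_{20} = 8, b_{21} = 22, b_{22} = 7, b_{23} = 6, b_{24} = 13, b_{25} = 19, b_{26} = 9, b_{27} = 5, b_{28} = 14, b_{29} = 19, b_{30} = 10, b_{31} = 6, b_{32} = 16, b_{33} = 22, b_{34} = 15, b_{35} = 14, b_{36} = 6, b_{37} = 20, b_{38} = 3, b_{39} = 0, b_{40} = 3, b_{41} = 3, b_{42} = 6, b_{43} = 9, b_{44} = 15, b_{45} = 1, b_{46} = 16, b_{47} = 17, b_{48} = 10, b_{49} = 4.
Since (b_{48}, b_{49}) = (b_0, b_1) = (10, 4) (two consecutive terms determine the rest), the sequence is periodic with period 48.
(708 - 0) mod 48 = 36, so b_{708} = b_{36} = 6.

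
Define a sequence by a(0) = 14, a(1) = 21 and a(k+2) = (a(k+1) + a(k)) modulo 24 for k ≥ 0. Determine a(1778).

a(0) = 14; a(1) = 21; a(2) = 11; a(3) = 8; a(4) = 19; a(5) = 3; a(6) = 22; a(7) = 1; a(8) = 23; a(9) = 0; a(10) = 23; a(11) = 23; a(12) = 22; a(13) = 21; a(14) = 19; a(15) = 16; a(16) = 11; a(17) = 3; a(18) = 14; a(19) = 17; a(20) = 7; a(21) = 0; a(22) = 7; a(23) = 7; a(24) = 14; a(25) = 21.
Since (a(24), a(25)) = (a(0), a(1)) = (14, 21) (two consecutive terms determine the rest), the sequence is periodic with period 24.
(1778 - 0) mod 24 = 2, so a(1778) = a(2) = 11.

11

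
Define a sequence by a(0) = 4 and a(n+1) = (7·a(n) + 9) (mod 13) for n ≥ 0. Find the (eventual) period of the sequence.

12

We have a(0) = 4, a(1) = 11, a(2) = 8, a(3) = 0, a(4) = 9, a(5) = 7, a(6) = 6, a(7) = 12, a(8) = 2, a(9) = 10, a(10) = 1, a(11) = 3, a(12) = 4.
The sequence repeats with period 12.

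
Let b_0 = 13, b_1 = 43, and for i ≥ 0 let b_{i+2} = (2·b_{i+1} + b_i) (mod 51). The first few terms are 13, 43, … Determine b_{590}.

30

Listing terms: b_0 = 13,  b_1 = 43,  b_2 = 48,  b_3 = 37,  b_4 = 20,  b_5 = 26,  b_6 = 21,  b_7 = 17,  b_8 = 4,  b_9 = 25,  b_{10} = 3,  b_{11} = 31,  b_{12} = 14,  b_{13} = 8,  b_{14} = 30,  b_{15} = 17,  b_{16} = 13,  b_{17} = 43.
Since (b_{16}, b_{17}) = (b_0, b_1) = (13, 43) (two consecutive terms determine the rest), the sequence is periodic with period 16.
(590 - 0) mod 16 = 14, so b_{590} = b_{14} = 30.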